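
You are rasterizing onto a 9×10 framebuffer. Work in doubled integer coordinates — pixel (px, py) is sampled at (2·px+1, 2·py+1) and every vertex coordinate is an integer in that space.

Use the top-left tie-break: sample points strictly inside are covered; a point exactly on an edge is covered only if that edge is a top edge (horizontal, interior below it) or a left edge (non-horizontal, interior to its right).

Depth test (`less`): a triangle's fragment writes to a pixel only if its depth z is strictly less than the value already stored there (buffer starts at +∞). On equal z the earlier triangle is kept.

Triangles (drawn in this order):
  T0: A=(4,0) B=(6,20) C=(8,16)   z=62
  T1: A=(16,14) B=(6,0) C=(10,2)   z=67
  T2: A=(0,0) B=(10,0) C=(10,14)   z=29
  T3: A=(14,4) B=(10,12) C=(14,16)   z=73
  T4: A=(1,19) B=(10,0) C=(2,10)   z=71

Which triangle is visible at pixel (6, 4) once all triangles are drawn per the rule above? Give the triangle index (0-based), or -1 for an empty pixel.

T0:
  2·area = 48  (B↔C swapped to make it positive)
  edge (4, 0)→(8, 16): d=(4,16) right/bottom  bias=-1
  edge (8, 16)→(6, 20): d=(-2,4) right/bottom  bias=-1
  edge (6, 20)→(4, 0): d=(-2,-20) top-left  bias=+0
    (2,2)@(5, 5): e=[4,34,10] → █
    (3,2)@(7, 5): e=[-28,26,50] → ·
    (2,3)@(5, 7): e=[12,30,6] → █
    (3,3)@(7, 7): e=[-20,22,46] → ·
    (2,4)@(5, 9): e=[20,26,2] → █
    (3,4)@(7, 9): e=[-12,18,42] → ·
    (2,5)@(5, 11): e=[28,22,-2] → ·
    (3,6)@(7, 13): e=[4,10,34] → █
    (4,6)@(9, 13): e=[-28,2,74] → ·
    (3,7)@(7, 15): e=[12,6,30] → █
    (4,7)@(9, 15): e=[-20,-2,70] → ·
    (3,8)@(7, 17): e=[20,2,26] → █
  covered (6 px):
    · · · · · · · · ·
    · · · · · · · · ·
    · · █ · · · · · ·
    · · █ · · · · · ·
    · · █ · · · · · ·
    · · · · · · · · ·
    · · · █ · · · · ·
    · · · █ · · · · ·
    · · · █ · · · · ·
    · · · · · · · · ·
T1:
  2·area = 36
  edge (16, 14)→(6, 0): d=(-10,-14) top-left  bias=+0
  edge (6, 0)→(10, 2): d=(4,2) right/bottom  bias=-1
  edge (10, 2)→(16, 14): d=(6,12) right/bottom  bias=-1
    (3,0)@(7, 1): e=[4,2,30] → █
    (4,0)@(9, 1): e=[32,-2,6] → ·
    (3,1)@(7, 3): e=[-16,10,42] → ·
    (4,1)@(9, 3): e=[12,6,18] → █
    (5,1)@(11, 3): e=[40,2,-6] → ·
    (4,2)@(9, 5): e=[-8,14,30] → ·
    (5,2)@(11, 5): e=[20,10,6] → █
    (6,2)@(13, 5): e=[48,6,-18] → ·
    (5,3)@(11, 7): e=[0,18,18] → █  [on edge]
    (6,3)@(13, 7): e=[28,14,-6] → ·
    (5,4)@(11, 9): e=[-20,26,30] → ·
    (6,4)@(13, 9): e=[8,22,6] → █
  covered (5 px):
    · · · █ · · · · ·
    · · · · █ · · · ·
    · · · · · █ · · ·
    · · · · · █ · · ·
    · · · · · · █ · ·
    · · · · · · · · ·
    · · · · · · · · ·
    · · · · · · · · ·
    · · · · · · · · ·
    · · · · · · · · ·
T2:
  2·area = 140
  edge (0, 0)→(10, 0): d=(10,0) top-left  bias=+0
  edge (10, 0)→(10, 14): d=(0,14) right/bottom  bias=-1
  edge (10, 14)→(0, 0): d=(-10,-14) top-left  bias=+0
    (0,0)@(1, 1): e=[10,126,4] → █
    (1,0)@(3, 1): e=[10,98,32] → █
    (2,0)@(5, 1): e=[10,70,60] → █
    (3,0)@(7, 1): e=[10,42,88] → █
    (4,0)@(9, 1): e=[10,14,116] → █
    (5,0)@(11, 1): e=[10,-14,144] → ·
    (0,1)@(1, 3): e=[30,126,-16] → ·
    (1,1)@(3, 3): e=[30,98,12] → █
    (5,1)@(11, 3): e=[30,-14,124] → ·
    (1,2)@(3, 5): e=[50,98,-8] → ·
    (2,2)@(5, 5): e=[50,70,20] → █
    (5,2)@(11, 5): e=[50,-14,104] → ·
    (2,3)@(5, 7): e=[70,70,0] → █  [on edge]
  covered (18 px):
    █ █ █ █ █ · · · ·
    · █ █ █ █ · · · ·
    · · █ █ █ · · · ·
    · · █ █ █ · · · ·
    · · · █ █ · · · ·
    · · · · █ · · · ·
    · · · · · · · · ·
    · · · · · · · · ·
    · · · · · · · · ·
    · · · · · · · · ·
T3:
  2·area = 48  (B↔C swapped to make it positive)
  edge (14, 4)→(14, 16): d=(0,12) right/bottom  bias=-1
  edge (14, 16)→(10, 12): d=(-4,-4) top-left  bias=+0
  edge (10, 12)→(14, 4): d=(4,-8) top-left  bias=+0
    (0,1)@(1, 3): e=[156,0,-108] → ·  [on edge]
    (1,2)@(3, 5): e=[132,0,-84] → ·  [on edge]
    (2,3)@(5, 7): e=[108,0,-60] → ·  [on edge]
    (6,3)@(13, 7): e=[12,32,4] → █
    (7,3)@(15, 7): e=[-12,40,20] → ·
    (3,4)@(7, 9): e=[84,0,-36] → ·  [on edge]
    (6,4)@(13, 9): e=[12,24,12] → █
    (7,4)@(15, 9): e=[-12,32,28] → ·
    (4,5)@(9, 11): e=[60,0,-12] → ·  [on edge]
    (5,5)@(11, 11): e=[36,8,4] → █
    (7,5)@(15, 11): e=[-12,24,36] → ·
    (5,6)@(11, 13): e=[36,0,12] → █  [on edge]
    (6,7)@(13, 15): e=[12,0,36] → █  [on edge]
    (7,8)@(15, 17): e=[-12,0,60] → ·  [on edge]
    (8,9)@(17, 19): e=[-36,0,84] → ·  [on edge]
  covered (7 px):
    · · · · · · · · ·
    · · · · · · · · ·
    · · · · · · · · ·
    · · · · · · █ · ·
    · · · · · · █ · ·
    · · · · · █ █ · ·
    · · · · · █ █ · ·
    · · · · · · █ · ·
    · · · · · · · · ·
    · · · · · · · · ·
T4:
  2·area = 62  (B↔C swapped to make it positive)
  edge (1, 19)→(2, 10): d=(1,-9) top-left  bias=+0
  edge (2, 10)→(10, 0): d=(8,-10) top-left  bias=+0
  edge (10, 0)→(1, 19): d=(-9,19) right/bottom  bias=-1
    (1,0)@(3, 1): e=[0,-62,124] → ·  [on edge]
    (3,2)@(7, 5): e=[40,10,12] → █
    (4,2)@(9, 5): e=[58,30,-26] → ·
    (2,3)@(5, 7): e=[24,6,32] → █
    (3,3)@(7, 7): e=[42,26,-6] → ·
    (1,4)@(3, 9): e=[8,2,52] → █
    (3,4)@(7, 9): e=[44,42,-24] → ·
    (1,5)@(3, 11): e=[10,18,34] → █
    (2,5)@(5, 11): e=[28,38,-4] → ·
    (1,6)@(3, 13): e=[12,34,16] → █
    (2,6)@(5, 13): e=[30,54,-22] → ·
    (1,7)@(3, 15): e=[14,50,-2] → ·
    (0,9)@(1, 19): e=[0,62,0] → ·  [on edge]
  covered (6 px):
    · · · · · · · · ·
    · · · · · · · · ·
    · · · █ · · · · ·
    · · █ · · · · · ·
    · █ █ · · · · · ·
    · █ · · · · · · ·
    · █ · · · · · · ·
    · · · · · · · · ·
    · · · · · · · · ·
    · · · · · · · · ·

Z-buffer (winner per pixel, '.' = empty):
  2 2 2 2 2 . . . .
  . 2 2 2 2 . . . .
  . . 2 2 2 1 . . .
  . . 2 2 2 1 3 . .
  . 4 0 2 2 . 1 . .
  . 4 . . 2 3 3 . .
  . 4 . 0 . 3 3 . .
  . . . 0 . . 3 . .
  . . . 0 . . . . .
  . . . . . . . . .

Result: 1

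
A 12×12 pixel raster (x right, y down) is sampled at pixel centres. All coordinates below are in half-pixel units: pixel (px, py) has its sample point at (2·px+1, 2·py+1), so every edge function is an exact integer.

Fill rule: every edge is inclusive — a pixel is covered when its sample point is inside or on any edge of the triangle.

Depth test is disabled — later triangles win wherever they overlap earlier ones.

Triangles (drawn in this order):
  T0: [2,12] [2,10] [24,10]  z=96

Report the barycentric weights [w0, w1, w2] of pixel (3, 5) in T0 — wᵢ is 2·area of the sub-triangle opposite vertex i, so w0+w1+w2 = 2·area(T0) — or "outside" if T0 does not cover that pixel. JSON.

T0:
  2·area = 44
  edge (2, 12)→(2, 10): d=(0,-2) inclusive
  edge (2, 10)→(24, 10): d=(22,0) inclusive
  edge (24, 10)→(2, 12): d=(-22,2) inclusive
    (1,5)@(3, 11): e=[2,22,20] → X
    (2,5)@(5, 11): e=[6,22,16] → X
    (3,5)@(7, 11): e=[10,22,12] → X
    (4,5)@(9, 11): e=[14,22,8] → X
    (5,5)@(11, 11): e=[18,22,4] → X
    (6,5)@(13, 11): e=[22,22,0] → X  [on edge]
    (7,5)@(15, 11): e=[26,22,-4] → .
    (1,6)@(3, 13): e=[2,66,-24] → .
    (2,6)@(5, 13): e=[6,66,-28] → .
    (3,6)@(7, 13): e=[10,66,-32] → .
    (4,6)@(9, 13): e=[14,66,-36] → .
    (5,6)@(11, 13): e=[18,66,-40] → .
  covered (6 px):
    . . . . . . . . . . . .
    . . . . . . . . . . . .
    . . . . . . . . . . . .
    . . . . . . . . . . . .
    . . . . . . . . . . . .
    . X X X X X X . . . . .
    . . . . . . . . . . . .
    . . . . . . . . . . . .
    . . . . . . . . . . . .
    . . . . . . . . . . . .
    . . . . . . . . . . . .
    . . . . . . . . . . . .

Result: [22,12,10]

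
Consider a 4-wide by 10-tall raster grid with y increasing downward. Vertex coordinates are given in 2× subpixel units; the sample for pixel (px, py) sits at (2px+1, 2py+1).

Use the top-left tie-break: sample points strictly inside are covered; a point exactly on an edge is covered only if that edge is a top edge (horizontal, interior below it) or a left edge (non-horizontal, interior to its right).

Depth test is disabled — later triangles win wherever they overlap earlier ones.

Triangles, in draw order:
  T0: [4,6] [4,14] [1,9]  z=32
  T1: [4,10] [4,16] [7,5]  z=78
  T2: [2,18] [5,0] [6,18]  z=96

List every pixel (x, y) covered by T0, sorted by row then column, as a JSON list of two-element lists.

T0:
  2·area = 24
  edge (4, 6)→(4, 14): d=(0,8) right/bottom  bias=-1
  edge (4, 14)→(1, 9): d=(-3,-5) top-left  bias=+0
  edge (1, 9)→(4, 6): d=(3,-3) top-left  bias=+0
    (3,1)@(7, 3): e=[-24,48,0] → ·  [on edge]
    (2,2)@(5, 5): e=[-8,32,0] → ·  [on edge]
    (1,3)@(3, 7): e=[8,16,0] → #  [on edge]
    (2,3)@(5, 7): e=[-8,26,6] → ·
    (0,4)@(1, 9): e=[24,0,0] → #  [on edge]
    (2,4)@(5, 9): e=[-8,20,12] → ·
    (0,5)@(1, 11): e=[24,-6,6] → ·
    (1,5)@(3, 11): e=[8,4,12] → #
    (2,5)@(5, 11): e=[-8,14,18] → ·
    (1,6)@(3, 13): e=[8,-2,18] → ·
    (3,9)@(7, 19): e=[-24,0,48] → ·  [on edge]
  covered (4 px):
    · · · ·
    · · · ·
    · · · ·
    · # · ·
    # # · ·
    · # · ·
    · · · ·
    · · · ·
    · · · ·
    · · · ·
T1:
  2·area = 18  (B↔C swapped to make it positive)
  edge (4, 10)→(7, 5): d=(3,-5) top-left  bias=+0
  edge (7, 5)→(4, 16): d=(-3,11) right/bottom  bias=-1
  edge (4, 16)→(4, 10): d=(0,-6) top-left  bias=+0
    (3,2)@(7, 5): e=[0,0,18] → ·  [on edge]
    (2,4)@(5, 9): e=[2,10,6] → #
    (3,4)@(7, 9): e=[12,-12,18] → ·
    (2,5)@(5, 11): e=[8,4,6] → #
    (3,5)@(7, 11): e=[18,-18,18] → ·
    (2,6)@(5, 13): e=[14,-2,6] → ·
    (0,7)@(1, 15): e=[0,36,-18] → ·  [on edge]
  covered (2 px):
    · · · ·
    · · · ·
    · · · ·
    · · · ·
    · · # ·
    · · # ·
    · · · ·
    · · · ·
    · · · ·
    · · · ·
T2:
  2·area = 72
  edge (2, 18)→(5, 0): d=(3,-18) top-left  bias=+0
  edge (5, 0)→(6, 18): d=(1,18) right/bottom  bias=-1
  edge (6, 18)→(2, 18): d=(-4,0) right/bottom  bias=-1
    (2,0)@(5, 1): e=[3,1,68] → #
    (3,0)@(7, 1): e=[39,-35,68] → ·
    (2,1)@(5, 3): e=[9,3,60] → #
    (3,1)@(7, 3): e=[45,-33,60] → ·
    (2,2)@(5, 5): e=[15,5,52] → #
    (3,2)@(7, 5): e=[51,-31,52] → ·
    (2,3)@(5, 7): e=[21,7,44] → #
    (3,3)@(7, 7): e=[57,-29,44] → ·
    (2,4)@(5, 9): e=[27,9,36] → #
    (3,4)@(7, 9): e=[63,-27,36] → ·
    (2,5)@(5, 11): e=[33,11,28] → #
    (3,5)@(7, 11): e=[69,-25,28] → ·
  covered (12 px):
    · · # ·
    · · # ·
    · · # ·
    · · # ·
    · · # ·
    · · # ·
    · # # ·
    · # # ·
    · # # ·
    · · · ·

Answer: [[1,3],[0,4],[1,4],[1,5]]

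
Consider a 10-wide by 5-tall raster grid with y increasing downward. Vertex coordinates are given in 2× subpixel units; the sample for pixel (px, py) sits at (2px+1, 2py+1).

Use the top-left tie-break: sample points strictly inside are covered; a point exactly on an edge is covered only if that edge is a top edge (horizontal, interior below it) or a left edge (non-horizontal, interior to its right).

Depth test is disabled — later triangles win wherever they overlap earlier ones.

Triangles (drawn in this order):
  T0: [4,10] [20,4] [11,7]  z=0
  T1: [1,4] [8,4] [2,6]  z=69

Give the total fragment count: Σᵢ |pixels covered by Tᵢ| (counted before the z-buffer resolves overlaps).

T0:
  2·area = 6  (B↔C swapped to make it positive)
  edge (4, 10)→(11, 7): d=(7,-3) top-left  bias=+0
  edge (11, 7)→(20, 4): d=(9,-3) top-left  bias=+0
  edge (20, 4)→(4, 10): d=(-16,6) right/bottom  bias=-1
    (8,2)@(17, 5): e=[4,0,2] → X  [on edge]
    (9,2)@(19, 5): e=[10,6,-10] → .
    (5,3)@(11, 7): e=[0,0,6] → X  [on edge]
    (6,3)@(13, 7): e=[6,6,-6] → .
    (8,3)@(17, 7): e=[18,18,-30] → .
    (2,4)@(5, 9): e=[-4,0,10] → .  [on edge]
    (5,4)@(11, 9): e=[14,18,-26] → .
  covered (2 px):
    . . . . . . . . . .
    . . . . . . . . . .
    . . . . . . . . X .
    . . . . . X . . . .
    . . . . . . . . . .
T1:
  2·area = 14
  edge (1, 4)→(8, 4): d=(7,0) top-left  bias=+0
  edge (8, 4)→(2, 6): d=(-6,2) right/bottom  bias=-1
  edge (2, 6)→(1, 4): d=(-1,-2) top-left  bias=+0
    (8,0)@(17, 1): e=[-21,0,35] → .  [on edge]
    (5,1)@(11, 3): e=[-7,0,21] → .  [on edge]
    (1,2)@(3, 5): e=[7,4,3] → X
    (2,2)@(5, 5): e=[7,0,7] → .  [on edge]
    (1,3)@(3, 7): e=[21,-8,1] → .
  covered (1 px):
    . . . . . . . . . .
    . . . . . . . . . .
    . X . . . . . . . .
    . . . . . . . . . .
    . . . . . . . . . .

Result: 3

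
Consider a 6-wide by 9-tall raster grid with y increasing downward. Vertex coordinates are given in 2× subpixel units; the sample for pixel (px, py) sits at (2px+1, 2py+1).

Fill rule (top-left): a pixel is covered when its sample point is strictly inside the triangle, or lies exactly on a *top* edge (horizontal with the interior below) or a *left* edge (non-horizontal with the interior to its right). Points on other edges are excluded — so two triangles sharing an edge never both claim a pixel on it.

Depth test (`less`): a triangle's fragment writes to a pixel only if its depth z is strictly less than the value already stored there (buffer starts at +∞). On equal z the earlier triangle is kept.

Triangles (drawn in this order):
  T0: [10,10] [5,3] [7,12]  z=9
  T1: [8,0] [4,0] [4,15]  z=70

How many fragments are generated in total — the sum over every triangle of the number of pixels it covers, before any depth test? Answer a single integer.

T0:
  2·area = 31  (B↔C swapped to make it positive)
  edge (10, 10)→(7, 12): d=(-3,2) right/bottom  bias=-1
  edge (7, 12)→(5, 3): d=(-2,-9) top-left  bias=+0
  edge (5, 3)→(10, 10): d=(5,7) right/bottom  bias=-1
    (2,1)@(5, 3): e=[31,0,0] → .  [on edge]
    (3,3)@(7, 7): e=[15,10,6] → X
    (4,3)@(9, 7): e=[11,28,-8] → .
    (3,4)@(7, 9): e=[9,6,16] → X
    (4,4)@(9, 9): e=[5,24,2] → X
    (5,4)@(11, 9): e=[1,42,-12] → .
    (3,5)@(7, 11): e=[3,2,26] → X
    (4,5)@(9, 11): e=[-1,20,12] → .
    (3,6)@(7, 13): e=[-3,-2,36] → .
  covered (4 px):
    . . . . . .
    . . . . . .
    . . . . . .
    . . . X . .
    . . . X X .
    . . . X . .
    . . . . . .
    . . . . . .
    . . . . . .
T1:
  2·area = 60  (B↔C swapped to make it positive)
  edge (8, 0)→(4, 15): d=(-4,15) right/bottom  bias=-1
  edge (4, 15)→(4, 0): d=(0,-15) top-left  bias=+0
  edge (4, 0)→(8, 0): d=(4,0) top-left  bias=+0
    (2,0)@(5, 1): e=[41,15,4] → X
    (3,0)@(7, 1): e=[11,45,4] → X
    (4,0)@(9, 1): e=[-19,75,4] → .
    (2,1)@(5, 3): e=[33,15,12] → X
    (4,1)@(9, 3): e=[-27,75,12] → .
    (2,2)@(5, 5): e=[25,15,20] → X
    (3,2)@(7, 5): e=[-5,45,20] → .
    (2,3)@(5, 7): e=[17,15,28] → X
    (3,3)@(7, 7): e=[-13,45,28] → .
    (2,4)@(5, 9): e=[9,15,36] → X
    (3,4)@(7, 9): e=[-21,45,36] → .
    (2,5)@(5, 11): e=[1,15,44] → X
  covered (8 px):
    . . X X . .
    . . X X . .
    . . X . . .
    . . X . . .
    . . X . . .
    . . X . . .
    . . . . . .
    . . . . . .
    . . . . . .

Result: 12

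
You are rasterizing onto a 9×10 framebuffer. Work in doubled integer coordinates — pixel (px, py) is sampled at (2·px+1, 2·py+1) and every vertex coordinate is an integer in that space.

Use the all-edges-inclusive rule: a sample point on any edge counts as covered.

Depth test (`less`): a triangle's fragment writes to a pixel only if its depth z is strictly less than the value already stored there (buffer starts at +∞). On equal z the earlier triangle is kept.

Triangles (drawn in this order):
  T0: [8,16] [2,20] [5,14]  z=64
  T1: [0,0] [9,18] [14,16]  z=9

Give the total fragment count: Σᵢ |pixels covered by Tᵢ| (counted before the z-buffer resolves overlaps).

T0:
  2·area = 24
  edge (8, 16)→(2, 20): d=(-6,4) inclusive
  edge (2, 20)→(5, 14): d=(3,-6) inclusive
  edge (5, 14)→(8, 16): d=(3,2) inclusive
    (2,7)@(5, 15): e=[18,3,3] → █
    (3,7)@(7, 15): e=[10,15,-1] → ·
    (2,8)@(5, 17): e=[6,9,9] → █
    (3,8)@(7, 17): e=[-2,21,5] → ·
    (1,9)@(3, 19): e=[2,3,19] → █
    (2,9)@(5, 19): e=[-6,15,15] → ·
  covered (3 px):
    · · · · · · · · ·
    · · · · · · · · ·
    · · · · · · · · ·
    · · · · · · · · ·
    · · · · · · · · ·
    · · · · · · · · ·
    · · · · · · · · ·
    · · █ · · · · · ·
    · · █ · · · · · ·
    · █ · · · · · · ·
T1:
  2·area = 108  (B↔C swapped to make it positive)
  edge (0, 0)→(14, 16): d=(14,16) inclusive
  edge (14, 16)→(9, 18): d=(-5,2) inclusive
  edge (9, 18)→(0, 0): d=(-9,-18) inclusive
    (1,2)@(3, 5): e=[22,77,9] → █
    (2,2)@(5, 5): e=[-10,73,45] → ·
    (1,3)@(3, 7): e=[50,67,-9] → ·
    (2,3)@(5, 7): e=[18,63,27] → █
    (3,3)@(7, 7): e=[-14,59,63] → ·
    (2,4)@(5, 9): e=[46,53,9] → █
    (3,4)@(7, 9): e=[14,49,45] → █
    (4,4)@(9, 9): e=[-18,45,81] → ·
    (2,5)@(5, 11): e=[74,43,-9] → ·
    (3,5)@(7, 11): e=[42,39,27] → █
    (4,5)@(9, 11): e=[10,35,63] → █
    (5,5)@(11, 11): e=[-22,31,99] → ·
  covered (14 px):
    · · · · · · · · ·
    · · · · · · · · ·
    · █ · · · · · · ·
    · · █ · · · · · ·
    · · █ █ · · · · ·
    · · · █ █ · · · ·
    · · · █ █ █ · · ·
    · · · · █ █ █ · ·
    · · · · █ █ · · ·
    · · · · · · · · ·

Final: 17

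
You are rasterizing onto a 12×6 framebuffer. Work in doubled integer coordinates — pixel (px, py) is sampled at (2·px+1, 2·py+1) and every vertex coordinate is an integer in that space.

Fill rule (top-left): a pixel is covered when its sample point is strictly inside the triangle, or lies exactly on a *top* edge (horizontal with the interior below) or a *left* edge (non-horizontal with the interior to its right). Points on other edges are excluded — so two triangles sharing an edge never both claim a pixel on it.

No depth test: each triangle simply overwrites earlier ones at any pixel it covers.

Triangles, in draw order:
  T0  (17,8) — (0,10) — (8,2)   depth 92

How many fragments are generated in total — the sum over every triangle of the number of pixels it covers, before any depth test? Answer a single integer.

T0:
  2·area = 120
  edge (17, 8)→(0, 10): d=(-17,2) right/bottom  bias=-1
  edge (0, 10)→(8, 2): d=(8,-8) top-left  bias=+0
  edge (8, 2)→(17, 8): d=(9,6) right/bottom  bias=-1
    (4,0)@(9, 1): e=[135,0,-15] → ·  [on edge]
    (3,1)@(7, 3): e=[105,0,15] → █  [on edge]
    (4,1)@(9, 3): e=[101,16,3] → █
    (5,1)@(11, 3): e=[97,32,-9] → ·
    (2,2)@(5, 5): e=[75,0,45] → █  [on edge]
    (5,2)@(11, 5): e=[63,48,9] → █
    (6,2)@(13, 5): e=[59,64,-3] → ·
    (1,3)@(3, 7): e=[45,0,75] → █  [on edge]
    (6,3)@(13, 7): e=[25,80,15] → █
    (7,3)@(15, 7): e=[21,96,3] → █
    (8,3)@(17, 7): e=[17,112,-9] → ·
    (0,4)@(1, 9): e=[15,0,105] → █  [on edge]
  covered (17 px):
    · · · · · · · · · · · ·
    · · · █ █ · · · · · · ·
    · · █ █ █ █ · · · · · ·
    · █ █ █ █ █ █ █ · · · ·
    █ █ █ █ · · · · · · · ·
    · · · · · · · · · · · ·

Answer: 17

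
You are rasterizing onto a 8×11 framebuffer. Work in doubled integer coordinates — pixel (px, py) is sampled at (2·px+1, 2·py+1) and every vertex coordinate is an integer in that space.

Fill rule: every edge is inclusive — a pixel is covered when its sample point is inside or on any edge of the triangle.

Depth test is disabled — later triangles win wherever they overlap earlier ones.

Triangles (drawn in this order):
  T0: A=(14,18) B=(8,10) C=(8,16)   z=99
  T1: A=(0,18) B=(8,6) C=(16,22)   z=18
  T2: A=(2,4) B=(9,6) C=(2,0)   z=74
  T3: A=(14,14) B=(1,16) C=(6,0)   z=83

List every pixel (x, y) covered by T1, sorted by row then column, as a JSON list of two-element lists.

T0:
  2·area = 36  (B↔C swapped to make it positive)
  edge (14, 18)→(8, 16): d=(-6,-2) inclusive
  edge (8, 16)→(8, 10): d=(0,-6) inclusive
  edge (8, 10)→(14, 18): d=(6,8) inclusive
    (4,6)@(9, 13): e=[20,6,10] → #
    (5,6)@(11, 13): e=[24,18,-6] → ·
    (2,7)@(5, 15): e=[0,-18,54] → ·  [on edge]
    (4,7)@(9, 15): e=[8,6,22] → #
    (5,7)@(11, 15): e=[12,18,6] → #
    (6,7)@(13, 15): e=[16,30,-10] → ·
    (4,8)@(9, 17): e=[-4,6,34] → ·
    (5,8)@(11, 17): e=[0,18,18] → #  [on edge]
    (6,8)@(13, 17): e=[4,30,2] → #
    (7,8)@(15, 17): e=[8,42,-14] → ·
    (5,9)@(11, 19): e=[-12,18,30] → ·
    (6,9)@(13, 19): e=[-8,30,14] → ·
  covered (5 px):
    · · · · · · · ·
    · · · · · · · ·
    · · · · · · · ·
    · · · · · · · ·
    · · · · · · · ·
    · · · · · · · ·
    · · · · # · · ·
    · · · · # # · ·
    · · · · · # # ·
    · · · · · · · ·
    · · · · · · · ·
T1:
  2·area = 224
  edge (0, 18)→(8, 6): d=(8,-12) inclusive
  edge (8, 6)→(16, 22): d=(8,16) inclusive
  edge (16, 22)→(0, 18): d=(-16,-4) inclusive
    (3,4)@(7, 9): e=[12,40,172] → #
    (4,4)@(9, 9): e=[36,8,180] → #
    (5,4)@(11, 9): e=[60,-24,188] → ·
    (2,5)@(5, 11): e=[4,88,132] → #
    (5,5)@(11, 11): e=[76,-8,156] → ·
    (2,6)@(5, 13): e=[20,104,100] → #
    (5,6)@(11, 13): e=[92,8,124] → #
    (6,6)@(13, 13): e=[116,-24,132] → ·
    (1,7)@(3, 15): e=[12,152,60] → #
    (6,7)@(13, 15): e=[132,-8,100] → ·
    (0,8)@(1, 17): e=[4,200,20] → #
    (6,8)@(13, 17): e=[148,8,68] → #
  covered (28 px):
    · · · · · · · ·
    · · · · · · · ·
    · · · · · · · ·
    · · · · · · · ·
    · · · # # · · ·
    · · # # # · · ·
    · · # # # # · ·
    · # # # # # · ·
    # # # # # # # ·
    · · # # # # # ·
    · · · · · · # #
T2:
  2·area = 28  (B↔C swapped to make it positive)
  edge (2, 4)→(2, 0): d=(0,-4) inclusive
  edge (2, 0)→(9, 6): d=(7,6) inclusive
  edge (9, 6)→(2, 4): d=(-7,-2) inclusive
    (1,0)@(3, 1): e=[4,1,23] → #
    (2,0)@(5, 1): e=[12,-11,27] → ·
    (1,1)@(3, 3): e=[4,15,9] → #
    (2,1)@(5, 3): e=[12,3,13] → #
    (3,1)@(7, 3): e=[20,-9,17] → ·
    (1,2)@(3, 5): e=[4,29,-5] → ·
    (2,2)@(5, 5): e=[12,17,-1] → ·
    (3,2)@(7, 5): e=[20,5,3] → #
    (4,2)@(9, 5): e=[28,-7,7] → ·
    (3,3)@(7, 7): e=[20,19,-11] → ·
  covered (4 px):
    · # · · · · · ·
    · # # · · · · ·
    · · · # · · · ·
    · · · · · · · ·
    · · · · · · · ·
    · · · · · · · ·
    · · · · · · · ·
    · · · · · · · ·
    · · · · · · · ·
    · · · · · · · ·
    · · · · · · · ·
T3:
  2·area = 198
  edge (14, 14)→(1, 16): d=(-13,2) inclusive
  edge (1, 16)→(6, 0): d=(5,-16) inclusive
  edge (6, 0)→(14, 14): d=(8,14) inclusive
    (3,1)@(7, 3): e=[157,31,10] → #
    (4,1)@(9, 3): e=[153,63,-18] → ·
    (2,2)@(5, 5): e=[135,9,54] → #
    (4,2)@(9, 5): e=[127,73,-2] → ·
    (2,3)@(5, 7): e=[109,19,70] → #
    (4,3)@(9, 7): e=[101,83,14] → #
    (5,3)@(11, 7): e=[97,115,-14] → ·
    (2,4)@(5, 9): e=[83,29,86] → #
    (5,4)@(11, 9): e=[71,125,2] → #
    (6,4)@(13, 9): e=[67,157,-26] → ·
    (1,5)@(3, 11): e=[61,7,130] → #
    (6,5)@(13, 11): e=[41,167,-10] → ·
  covered (24 px):
    · · · · · · · ·
    · · · # · · · ·
    · · # # · · · ·
    · · # # # · · ·
    · · # # # # · ·
    · # # # # # · ·
    · # # # # # # ·
    · # # # · · · ·
    · · · · · · · ·
    · · · · · · · ·
    · · · · · · · ·

Answer: [[3,4],[4,4],[2,5],[3,5],[4,5],[2,6],[3,6],[4,6],[5,6],[1,7],[2,7],[3,7],[4,7],[5,7],[0,8],[1,8],[2,8],[3,8],[4,8],[5,8],[6,8],[2,9],[3,9],[4,9],[5,9],[6,9],[6,10],[7,10]]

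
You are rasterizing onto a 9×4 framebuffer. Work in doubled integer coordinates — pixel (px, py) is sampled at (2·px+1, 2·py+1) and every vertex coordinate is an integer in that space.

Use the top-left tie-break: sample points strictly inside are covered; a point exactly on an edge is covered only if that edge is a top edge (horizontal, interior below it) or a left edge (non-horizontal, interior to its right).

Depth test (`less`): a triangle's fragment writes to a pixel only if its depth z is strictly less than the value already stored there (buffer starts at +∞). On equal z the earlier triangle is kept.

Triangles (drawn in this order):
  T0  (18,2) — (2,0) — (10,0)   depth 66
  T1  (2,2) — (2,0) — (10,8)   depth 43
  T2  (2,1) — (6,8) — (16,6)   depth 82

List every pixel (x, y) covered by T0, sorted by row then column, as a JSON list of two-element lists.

T0:
  2·area = 16
  edge (18, 2)→(2, 0): d=(-16,-2) top-left  bias=+0
  edge (2, 0)→(10, 0): d=(8,0) top-left  bias=+0
  edge (10, 0)→(18, 2): d=(8,2) right/bottom  bias=-1
    (5,0)@(11, 1): e=[2,8,6] → X
    (6,0)@(13, 1): e=[6,8,2] → X
    (7,0)@(15, 1): e=[10,8,-2] → .
    (5,1)@(11, 3): e=[-30,24,22] → .
    (6,1)@(13, 3): e=[-26,24,18] → .
  covered (2 px):
    . . . . . X X . .
    . . . . . . . . .
    . . . . . . . . .
    . . . . . . . . .
T1:
  2·area = 16
  edge (2, 2)→(2, 0): d=(0,-2) top-left  bias=+0
  edge (2, 0)→(10, 8): d=(8,8) right/bottom  bias=-1
  edge (10, 8)→(2, 2): d=(-8,-6) top-left  bias=+0
    (1,0)@(3, 1): e=[2,0,14] → .  [on edge]
    (2,1)@(5, 3): e=[6,0,10] → .  [on edge]
    (3,2)@(7, 5): e=[10,0,6] → .  [on edge]
    (4,3)@(9, 7): e=[14,0,2] → .  [on edge]
  covered (0 px):
    . . . . . . . . .
    . . . . . . . . .
    . . . . . . . . .
    . . . . . . . . .
T2:
  2·area = 78  (B↔C swapped to make it positive)
  edge (2, 1)→(16, 6): d=(14,5) right/bottom  bias=-1
  edge (16, 6)→(6, 8): d=(-10,2) right/bottom  bias=-1
  edge (6, 8)→(2, 1): d=(-4,-7) top-left  bias=+0
    (2,1)@(5, 3): e=[13,52,13] → X
    (3,1)@(7, 3): e=[3,48,27] → X
    (4,1)@(9, 3): e=[-7,44,41] → .
    (2,2)@(5, 5): e=[41,32,5] → X
    (4,2)@(9, 5): e=[21,24,33] → X
    (5,2)@(11, 5): e=[11,20,47] → X
    (6,2)@(13, 5): e=[1,16,61] → X
    (7,2)@(15, 5): e=[-9,12,75] → .
    (2,3)@(5, 7): e=[69,12,-3] → .
    (3,3)@(7, 7): e=[59,8,11] → X
    (5,3)@(11, 7): e=[39,0,39] → .  [on edge]
    (6,3)@(13, 7): e=[29,-4,53] → .
  covered (9 px):
    . . . . . . . . .
    . . X X . . . . .
    . . X X X X X . .
    . . . X X . . . .

Final: [[5,0],[6,0]]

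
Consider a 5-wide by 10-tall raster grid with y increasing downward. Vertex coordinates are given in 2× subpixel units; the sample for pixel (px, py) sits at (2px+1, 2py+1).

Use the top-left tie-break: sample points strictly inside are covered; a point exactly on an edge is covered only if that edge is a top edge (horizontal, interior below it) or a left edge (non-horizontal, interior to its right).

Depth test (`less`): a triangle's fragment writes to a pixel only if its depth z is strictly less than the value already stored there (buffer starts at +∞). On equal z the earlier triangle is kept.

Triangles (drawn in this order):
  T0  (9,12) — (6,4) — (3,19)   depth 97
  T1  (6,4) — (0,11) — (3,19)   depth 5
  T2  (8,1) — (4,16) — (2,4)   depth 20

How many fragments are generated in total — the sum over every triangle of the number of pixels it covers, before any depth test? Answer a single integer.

T0:
  2·area = 69  (B↔C swapped to make it positive)
  edge (9, 12)→(3, 19): d=(-6,7) right/bottom  bias=-1
  edge (3, 19)→(6, 4): d=(3,-15) top-left  bias=+0
  edge (6, 4)→(9, 12): d=(3,8) right/bottom  bias=-1
    (3,3)@(7, 7): e=[44,24,1] → X
    (4,3)@(9, 7): e=[30,54,-15] → .
    (2,4)@(5, 9): e=[46,0,23] → X  [on edge]
    (4,4)@(9, 9): e=[18,60,-9] → .
    (2,5)@(5, 11): e=[34,6,29] → X
    (4,5)@(9, 11): e=[6,66,-3] → .
    (2,6)@(5, 13): e=[22,12,35] → X
    (4,6)@(9, 13): e=[-6,72,3] → .
    (2,7)@(5, 15): e=[10,18,41] → X
    (3,7)@(7, 15): e=[-4,48,25] → .
    (2,8)@(5, 17): e=[-2,24,47] → .
    (1,9)@(3, 19): e=[0,0,69] → .  [on edge]
  covered (8 px):
    . . . . .
    . . . . .
    . . . . .
    . . . X .
    . . X X .
    . . X X .
    . . X X .
    . . X . .
    . . . . .
    . . . . .
T1:
  2·area = 69  (B↔C swapped to make it positive)
  edge (6, 4)→(3, 19): d=(-3,15) right/bottom  bias=-1
  edge (3, 19)→(0, 11): d=(-3,-8) top-left  bias=+0
  edge (0, 11)→(6, 4): d=(6,-7) top-left  bias=+0
    (2,3)@(5, 7): e=[6,52,11] → X
    (3,3)@(7, 7): e=[-24,68,25] → .
    (1,4)@(3, 9): e=[30,30,9] → X
    (2,4)@(5, 9): e=[0,46,23] → .  [on edge]
    (0,5)@(1, 11): e=[54,8,7] → X
    (2,5)@(5, 11): e=[-6,40,35] → .
    (0,6)@(1, 13): e=[48,2,19] → X
    (2,6)@(5, 13): e=[-12,34,47] → .
    (0,7)@(1, 15): e=[42,-4,31] → .
    (1,7)@(3, 15): e=[12,12,45] → X
    (2,7)@(5, 15): e=[-18,28,59] → .
    (1,8)@(3, 17): e=[6,6,57] → X
    (1,9)@(3, 19): e=[0,0,69] → .  [on edge]
  covered (8 px):
    . . . . .
    . . . . .
    . . . . .
    . . X . .
    . X . . .
    X X . . .
    X X . . .
    . X . . .
    . X . . .
    . . . . .
T2:
  2·area = 78
  edge (8, 1)→(4, 16): d=(-4,15) right/bottom  bias=-1
  edge (4, 16)→(2, 4): d=(-2,-12) top-left  bias=+0
  edge (2, 4)→(8, 1): d=(6,-3) top-left  bias=+0
    (2,1)@(5, 3): e=[37,38,3] → X
    (3,1)@(7, 3): e=[7,62,9] → X
    (4,1)@(9, 3): e=[-23,86,15] → .
    (1,2)@(3, 5): e=[59,10,9] → X
    (3,2)@(7, 5): e=[-1,58,21] → .
    (1,3)@(3, 7): e=[51,6,21] → X
    (3,3)@(7, 7): e=[-9,54,33] → .
    (1,4)@(3, 9): e=[43,2,33] → X
    (3,4)@(7, 9): e=[-17,50,45] → .
    (1,5)@(3, 11): e=[35,-2,45] → .
    (2,5)@(5, 11): e=[5,22,51] → X
    (3,5)@(7, 11): e=[-25,46,57] → .
  covered (9 px):
    . . . . .
    . . X X .
    . X X . .
    . X X . .
    . X X . .
    . . X . .
    . . . . .
    . . . . .
    . . . . .
    . . . . .

Final: 25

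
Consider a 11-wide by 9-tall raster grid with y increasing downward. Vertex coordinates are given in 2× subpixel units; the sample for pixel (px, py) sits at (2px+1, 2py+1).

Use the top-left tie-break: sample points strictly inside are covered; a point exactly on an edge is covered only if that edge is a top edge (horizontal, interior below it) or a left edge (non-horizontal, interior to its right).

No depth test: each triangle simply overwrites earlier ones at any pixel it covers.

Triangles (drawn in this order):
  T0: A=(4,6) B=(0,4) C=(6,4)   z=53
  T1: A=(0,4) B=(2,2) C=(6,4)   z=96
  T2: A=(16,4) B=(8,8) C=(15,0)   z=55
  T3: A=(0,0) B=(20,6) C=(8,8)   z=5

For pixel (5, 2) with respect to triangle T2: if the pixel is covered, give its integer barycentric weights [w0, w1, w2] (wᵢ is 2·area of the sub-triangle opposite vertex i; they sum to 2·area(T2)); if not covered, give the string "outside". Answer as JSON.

T0:
  2·area = 12
  edge (4, 6)→(0, 4): d=(-4,-2) top-left  bias=+0
  edge (0, 4)→(6, 4): d=(6,0) top-left  bias=+0
  edge (6, 4)→(4, 6): d=(-2,2) right/bottom  bias=-1
    (4,0)@(9, 1): e=[30,-18,0] → ·  [on edge]
    (3,1)@(7, 3): e=[18,-6,0] → ·  [on edge]
    (1,2)@(3, 5): e=[2,6,4] → █
    (2,2)@(5, 5): e=[6,6,0] → ·  [on edge]
    (1,3)@(3, 7): e=[-6,18,0] → ·  [on edge]
    (0,4)@(1, 9): e=[-18,30,0] → ·  [on edge]
  covered (1 px):
    · · · · · · · · · · ·
    · · · · · · · · · · ·
    · █ · · · · · · · · ·
    · · · · · · · · · · ·
    · · · · · · · · · · ·
    · · · · · · · · · · ·
    · · · · · · · · · · ·
    · · · · · · · · · · ·
    · · · · · · · · · · ·
T1:
  2·area = 12
  edge (0, 4)→(2, 2): d=(2,-2) top-left  bias=+0
  edge (2, 2)→(6, 4): d=(4,2) right/bottom  bias=-1
  edge (6, 4)→(0, 4): d=(-6,0) right/bottom  bias=-1
    (1,0)@(3, 1): e=[0,-6,18] → ·  [on edge]
    (0,1)@(1, 3): e=[0,6,6] → █  [on edge]
    (1,1)@(3, 3): e=[4,2,6] → █
    (2,1)@(5, 3): e=[8,-2,6] → ·
    (0,2)@(1, 5): e=[4,14,-6] → ·
    (1,2)@(3, 5): e=[8,10,-6] → ·
  covered (2 px):
    · · · · · · · · · · ·
    █ █ · · · · · · · · ·
    · · · · · · · · · · ·
    · · · · · · · · · · ·
    · · · · · · · · · · ·
    · · · · · · · · · · ·
    · · · · · · · · · · ·
    · · · · · · · · · · ·
    · · · · · · · · · · ·
T2:
  2·area = 36
  edge (16, 4)→(8, 8): d=(-8,4) right/bottom  bias=-1
  edge (8, 8)→(15, 0): d=(7,-8) top-left  bias=+0
  edge (15, 0)→(16, 4): d=(1,4) right/bottom  bias=-1
    (7,0)@(15, 1): e=[28,7,1] → █
    (8,0)@(17, 1): e=[20,23,-7] → ·
    (6,1)@(13, 3): e=[20,5,11] → █
    (8,1)@(17, 3): e=[4,37,-5] → ·
    (5,2)@(11, 5): e=[12,3,21] → █
    (7,2)@(15, 5): e=[-4,35,5] → ·
    (4,3)@(9, 7): e=[4,1,31] → █
    (5,3)@(11, 7): e=[-4,17,23] → ·
    (6,3)@(13, 7): e=[-12,33,15] → ·
    (4,4)@(9, 9): e=[-12,15,33] → ·
  covered (6 px):
    · · · · · · · █ · · ·
    · · · · · · █ █ · · ·
    · · · · · █ █ · · · ·
    · · · · █ · · · · · ·
    · · · · · · · · · · ·
    · · · · · · · · · · ·
    · · · · · · · · · · ·
    · · · · · · · · · · ·
    · · · · · · · · · · ·
T3:
  2·area = 112
  edge (0, 0)→(20, 6): d=(20,6) right/bottom  bias=-1
  edge (20, 6)→(8, 8): d=(-12,2) right/bottom  bias=-1
  edge (8, 8)→(0, 0): d=(-8,-8) top-left  bias=+0
    (0,0)@(1, 1): e=[14,98,0] → █  [on edge]
    (1,0)@(3, 1): e=[2,94,16] → █
    (2,0)@(5, 1): e=[-10,90,32] → ·
    (0,1)@(1, 3): e=[54,74,-16] → ·
    (1,1)@(3, 3): e=[42,70,0] → █  [on edge]
    (2,1)@(5, 3): e=[30,66,16] → █
    (3,1)@(7, 3): e=[18,62,32] → █
    (4,1)@(9, 3): e=[6,58,48] → █
    (5,1)@(11, 3): e=[-6,54,64] → ·
    (1,2)@(3, 5): e=[82,46,-16] → ·
    (2,2)@(5, 5): e=[70,42,0] → █  [on edge]
    (5,2)@(11, 5): e=[34,30,48] → █
    (3,3)@(7, 7): e=[98,14,0] → █  [on edge]
    (4,4)@(9, 9): e=[126,-14,0] → ·  [on edge]
    (5,5)@(11, 11): e=[154,-42,0] → ·  [on edge]
    (6,6)@(13, 13): e=[182,-70,0] → ·  [on edge]
    (7,7)@(15, 15): e=[210,-98,0] → ·  [on edge]
    (8,8)@(17, 17): e=[238,-126,0] → ·  [on edge]
  covered (16 px):
    █ █ · · · · · · · · ·
    · █ █ █ █ · · · · · ·
    · · █ █ █ █ █ █ · · ·
    · · · █ █ █ █ · · · ·
    · · · · · · · · · · ·
    · · · · · · · · · · ·
    · · · · · · · · · · ·
    · · · · · · · · · · ·
    · · · · · · · · · · ·

Result: [3,21,12]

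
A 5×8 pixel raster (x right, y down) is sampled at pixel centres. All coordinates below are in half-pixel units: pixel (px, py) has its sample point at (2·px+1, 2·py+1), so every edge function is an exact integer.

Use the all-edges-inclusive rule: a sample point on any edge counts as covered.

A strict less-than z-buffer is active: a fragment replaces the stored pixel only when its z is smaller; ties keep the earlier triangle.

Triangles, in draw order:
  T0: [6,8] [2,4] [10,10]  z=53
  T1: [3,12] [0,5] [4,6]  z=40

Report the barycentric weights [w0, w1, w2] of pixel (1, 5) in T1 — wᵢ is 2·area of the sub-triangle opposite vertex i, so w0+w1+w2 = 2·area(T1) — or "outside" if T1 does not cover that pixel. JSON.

T0:
  2·area = 8
  edge (6, 8)→(2, 4): d=(-4,-4) inclusive
  edge (2, 4)→(10, 10): d=(8,6) inclusive
  edge (10, 10)→(6, 8): d=(-4,-2) inclusive
    (0,1)@(1, 3): e=[0,-2,10] → ·  [on edge]
    (1,2)@(3, 5): e=[0,2,6] → █  [on edge]
    (2,2)@(5, 5): e=[8,-10,10] → ·
    (1,3)@(3, 7): e=[-8,18,-2] → ·
    (2,3)@(5, 7): e=[0,6,2] → █  [on edge]
    (3,3)@(7, 7): e=[8,-6,6] → ·
    (2,4)@(5, 9): e=[-8,22,-6] → ·
    (3,4)@(7, 9): e=[0,10,-2] → ·  [on edge]
    (4,5)@(9, 11): e=[0,14,-6] → ·  [on edge]
  covered (2 px):
    · · · · ·
    · · · · ·
    · █ · · ·
    · · █ · ·
    · · · · ·
    · · · · ·
    · · · · ·
    · · · · ·
T1:
  2·area = 25
  edge (3, 12)→(0, 5): d=(-3,-7) inclusive
  edge (0, 5)→(4, 6): d=(4,1) inclusive
  edge (4, 6)→(3, 12): d=(-1,6) inclusive
    (0,3)@(1, 7): e=[1,7,17] → █
    (1,3)@(3, 7): e=[15,5,5] → █
    (2,3)@(5, 7): e=[29,3,-7] → ·
    (0,4)@(1, 9): e=[-5,15,15] → ·
    (1,4)@(3, 9): e=[9,13,3] → █
    (2,4)@(5, 9): e=[23,11,-9] → ·
    (1,5)@(3, 11): e=[3,21,1] → █
    (2,5)@(5, 11): e=[17,19,-11] → ·
    (1,6)@(3, 13): e=[-3,29,-1] → ·
  covered (4 px):
    · · · · ·
    · · · · ·
    · · · · ·
    █ █ · · ·
    · █ · · ·
    · █ · · ·
    · · · · ·
    · · · · ·

Result: [21,1,3]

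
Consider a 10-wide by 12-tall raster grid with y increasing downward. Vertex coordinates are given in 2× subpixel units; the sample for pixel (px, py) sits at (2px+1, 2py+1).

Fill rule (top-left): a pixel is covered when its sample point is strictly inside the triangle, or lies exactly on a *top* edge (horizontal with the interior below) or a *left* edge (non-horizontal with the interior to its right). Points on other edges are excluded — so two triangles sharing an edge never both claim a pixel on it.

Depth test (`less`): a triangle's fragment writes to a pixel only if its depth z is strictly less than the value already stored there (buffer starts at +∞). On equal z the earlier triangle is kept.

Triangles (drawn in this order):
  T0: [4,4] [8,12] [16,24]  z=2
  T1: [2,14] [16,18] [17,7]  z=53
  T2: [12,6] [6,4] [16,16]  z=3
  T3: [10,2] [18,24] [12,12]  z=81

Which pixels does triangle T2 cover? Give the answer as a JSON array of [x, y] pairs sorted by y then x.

T0:
  2·area = 16  (B↔C swapped to make it positive)
  edge (4, 4)→(16, 24): d=(12,20) right/bottom  bias=-1
  edge (16, 24)→(8, 12): d=(-8,-12) top-left  bias=+0
  edge (8, 12)→(4, 4): d=(-4,-8) top-left  bias=+0
    (3,4)@(7, 9): e=[0,12,4] → ·  [on edge]
    (4,6)@(9, 13): e=[8,4,4] → #
    (5,6)@(11, 13): e=[-32,28,20] → ·
    (4,7)@(9, 15): e=[32,-12,-4] → ·
    (6,9)@(13, 19): e=[0,4,12] → ·  [on edge]
  covered (1 px):
    · · · · · · · · · ·
    · · · · · · · · · ·
    · · · · · · · · · ·
    · · · · · · · · · ·
    · · · · · · · · · ·
    · · · · · · · · · ·
    · · · · # · · · · ·
    · · · · · · · · · ·
    · · · · · · · · · ·
    · · · · · · · · · ·
    · · · · · · · · · ·
    · · · · · · · · · ·
T1:
  2·area = 158  (B↔C swapped to make it positive)
  edge (2, 14)→(17, 7): d=(15,-7) top-left  bias=+0
  edge (17, 7)→(16, 18): d=(-1,11) right/bottom  bias=-1
  edge (16, 18)→(2, 14): d=(-14,-4) top-left  bias=+0
    (8,3)@(17, 7): e=[0,0,158] → ·  [on edge]
    (6,4)@(13, 9): e=[2,42,114] → #
    (7,4)@(15, 9): e=[16,20,122] → #
    (8,4)@(17, 9): e=[30,-2,130] → ·
    (4,5)@(9, 11): e=[4,84,70] → #
    (5,5)@(11, 11): e=[18,62,78] → #
    (8,5)@(17, 11): e=[60,-4,102] → ·
    (2,6)@(5, 13): e=[6,126,26] → #
    (3,6)@(7, 13): e=[20,104,34] → #
    (8,6)@(17, 13): e=[90,-6,74] → ·
    (2,7)@(5, 15): e=[36,124,-2] → ·
    (3,7)@(7, 15): e=[50,102,6] → #
  covered (19 px):
    · · · · · · · · · ·
    · · · · · · · · · ·
    · · · · · · · · · ·
    · · · · · · · · · ·
    · · · · · · # # · ·
    · · · · # # # # · ·
    · · # # # # # # · ·
    · · · # # # # # · ·
    · · · · · · # # · ·
    · · · · · · · · · ·
    · · · · · · · · · ·
    · · · · · · · · · ·
T2:
  2·area = 52  (B↔C swapped to make it positive)
  edge (12, 6)→(16, 16): d=(4,10) right/bottom  bias=-1
  edge (16, 16)→(6, 4): d=(-10,-12) top-left  bias=+0
  edge (6, 4)→(12, 6): d=(6,2) right/bottom  bias=-1
    (1,1)@(3, 3): e=[78,-26,0] → ·  [on edge]
    (3,2)@(7, 5): e=[46,2,4] → #
    (4,2)@(9, 5): e=[26,26,0] → ·  [on edge]
    (3,3)@(7, 7): e=[54,-18,16] → ·
    (4,3)@(9, 7): e=[34,6,12] → #
    (5,3)@(11, 7): e=[14,30,8] → #
    (6,3)@(13, 7): e=[-6,54,4] → ·
    (7,3)@(15, 7): e=[-26,78,0] → ·  [on edge]
    (4,4)@(9, 9): e=[42,-14,24] → ·
    (5,4)@(11, 9): e=[22,10,20] → #
    (6,4)@(13, 9): e=[2,34,16] → #
    (7,4)@(15, 9): e=[-18,58,12] → ·
  covered (6 px):
    · · · · · · · · · ·
    · · · · · · · · · ·
    · · · # · · · · · ·
    · · · · # # · · · ·
    · · · · · # # · · ·
    · · · · · · # · · ·
    · · · · · · · · · ·
    · · · · · · · · · ·
    · · · · · · · · · ·
    · · · · · · · · · ·
    · · · · · · · · · ·
    · · · · · · · · · ·
T3:
  2·area = 36
  edge (10, 2)→(18, 24): d=(8,22) right/bottom  bias=-1
  edge (18, 24)→(12, 12): d=(-6,-12) top-left  bias=+0
  edge (12, 12)→(10, 2): d=(-2,-10) top-left  bias=+0
    (5,2)@(11, 5): e=[2,30,4] → #
    (6,2)@(13, 5): e=[-42,54,24] → ·
    (5,3)@(11, 7): e=[18,18,0] → #  [on edge]
    (6,3)@(13, 7): e=[-26,42,20] → ·
    (5,4)@(11, 9): e=[34,6,-4] → ·
    (6,5)@(13, 11): e=[6,18,12] → #
    (7,5)@(15, 11): e=[-38,42,32] → ·
    (6,6)@(13, 13): e=[22,6,8] → #
    (7,6)@(15, 13): e=[-22,30,28] → ·
    (6,7)@(13, 15): e=[38,-6,4] → ·
    (6,8)@(13, 17): e=[54,-18,0] → ·  [on edge]
    (7,8)@(15, 17): e=[10,6,20] → #
  covered (5 px):
    · · · · · · · · · ·
    · · · · · · · · · ·
    · · · · · # · · · ·
    · · · · · # · · · ·
    · · · · · · · · · ·
    · · · · · · # · · ·
    · · · · · · # · · ·
    · · · · · · · · · ·
    · · · · · · · # · ·
    · · · · · · · · · ·
    · · · · · · · · · ·
    · · · · · · · · · ·

Result: [[3,2],[4,3],[5,3],[5,4],[6,4],[6,5]]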